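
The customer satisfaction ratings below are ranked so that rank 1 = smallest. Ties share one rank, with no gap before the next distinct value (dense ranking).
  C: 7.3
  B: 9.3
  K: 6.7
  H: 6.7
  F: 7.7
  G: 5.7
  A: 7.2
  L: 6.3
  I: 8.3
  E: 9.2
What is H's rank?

3

Sorted (ascending): 5.7, 6.3, 6.7, 6.7, 7.2, 7.3, 7.7, 8.3, 9.2, 9.3
The 2 values of 6.7 share dense rank 3.
Remaining distinct values take the next consecutive integers.
H has value 6.7 → rank 3.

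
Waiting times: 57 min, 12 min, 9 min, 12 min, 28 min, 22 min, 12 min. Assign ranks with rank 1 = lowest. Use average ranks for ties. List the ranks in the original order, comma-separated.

7, 3, 1, 3, 6, 5, 3

Sorted (ascending): 9, 12, 12, 12, 22, 28, 57
The 3 values of 12 occupy positions 2–4 → average rank 3.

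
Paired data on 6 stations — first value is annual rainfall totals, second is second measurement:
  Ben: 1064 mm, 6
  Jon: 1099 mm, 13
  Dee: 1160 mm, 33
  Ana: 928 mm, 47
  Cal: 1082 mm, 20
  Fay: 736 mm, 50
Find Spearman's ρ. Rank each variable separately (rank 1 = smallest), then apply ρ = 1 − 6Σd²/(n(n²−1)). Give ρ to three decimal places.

Ranks of variable 1: 3, 5, 6, 2, 4, 1
Ranks of variable 2: 1, 2, 4, 5, 3, 6
d = r₁ − r₂: 2, 3, 2, -3, 1, -5
d²: 4, 9, 4, 9, 1, 25; Σd² = 52
ρ = 1 − 6·52/(6·35) = 1 − 312/210 = -0.486

-0.486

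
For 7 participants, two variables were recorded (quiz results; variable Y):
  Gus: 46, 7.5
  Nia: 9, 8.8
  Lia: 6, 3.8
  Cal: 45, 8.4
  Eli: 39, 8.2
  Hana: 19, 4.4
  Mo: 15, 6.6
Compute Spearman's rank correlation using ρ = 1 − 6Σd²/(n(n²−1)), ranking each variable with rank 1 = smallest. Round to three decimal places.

0.321

Ranks of variable 1: 7, 2, 1, 6, 5, 4, 3
Ranks of variable 2: 4, 7, 1, 6, 5, 2, 3
d = r₁ − r₂: 3, -5, 0, 0, 0, 2, 0
d²: 9, 25, 0, 0, 0, 4, 0; Σd² = 38
ρ = 1 − 6·38/(7·48) = 1 − 228/336 = 0.321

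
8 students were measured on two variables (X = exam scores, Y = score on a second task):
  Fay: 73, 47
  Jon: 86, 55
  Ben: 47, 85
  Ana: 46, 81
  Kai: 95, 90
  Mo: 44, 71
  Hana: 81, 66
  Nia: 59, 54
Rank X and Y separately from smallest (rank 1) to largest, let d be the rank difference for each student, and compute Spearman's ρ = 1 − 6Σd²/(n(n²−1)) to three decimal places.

Ranks of variable 1: 5, 7, 3, 2, 8, 1, 6, 4
Ranks of variable 2: 1, 3, 7, 6, 8, 5, 4, 2
d = r₁ − r₂: 4, 4, -4, -4, 0, -4, 2, 2
d²: 16, 16, 16, 16, 0, 16, 4, 4; Σd² = 88
ρ = 1 − 6·88/(8·63) = 1 − 528/504 = -0.048

-0.048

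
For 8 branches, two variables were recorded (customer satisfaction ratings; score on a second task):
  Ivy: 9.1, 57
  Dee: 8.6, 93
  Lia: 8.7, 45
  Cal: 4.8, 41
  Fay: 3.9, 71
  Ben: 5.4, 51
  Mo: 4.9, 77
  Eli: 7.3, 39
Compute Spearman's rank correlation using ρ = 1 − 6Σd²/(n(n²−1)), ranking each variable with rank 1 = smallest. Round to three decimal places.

-0.024

Ranks of variable 1: 8, 6, 7, 2, 1, 4, 3, 5
Ranks of variable 2: 5, 8, 3, 2, 6, 4, 7, 1
d = r₁ − r₂: 3, -2, 4, 0, -5, 0, -4, 4
d²: 9, 4, 16, 0, 25, 0, 16, 16; Σd² = 86
ρ = 1 − 6·86/(8·63) = 1 − 516/504 = -0.024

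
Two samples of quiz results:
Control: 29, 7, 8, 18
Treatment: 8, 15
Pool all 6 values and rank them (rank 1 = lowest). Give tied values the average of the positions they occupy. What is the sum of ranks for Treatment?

6.5

Sorted (ascending): 7, 8, 8, 15, 18, 29
The 2 values of 8 occupy positions 2–3 → average rank (2+3)/2 = 2.5.
Treatment values → pooled ranks: 8→2.5, 15→4
Rank sum = 2.5 + 4 = 6.5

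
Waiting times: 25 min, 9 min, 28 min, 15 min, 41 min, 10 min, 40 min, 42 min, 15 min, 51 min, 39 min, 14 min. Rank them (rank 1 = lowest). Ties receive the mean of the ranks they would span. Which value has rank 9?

40

Sorted (ascending): 9, 10, 14, 15, 15, 25, 28, 39, 40, 41, 42, 51
The 2 values of 15 occupy positions 4–5 → average rank (4+5)/2 = 4.5.
Rank 9 → value 40.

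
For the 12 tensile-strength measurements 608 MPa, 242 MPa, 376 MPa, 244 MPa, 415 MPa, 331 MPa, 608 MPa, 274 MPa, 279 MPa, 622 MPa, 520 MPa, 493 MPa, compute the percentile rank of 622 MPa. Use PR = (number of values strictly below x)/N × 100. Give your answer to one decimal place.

91.7

N = 12.
Strictly below 622: 11. Equal to 622: 1.
PR = 11/12 × 100 = 91.7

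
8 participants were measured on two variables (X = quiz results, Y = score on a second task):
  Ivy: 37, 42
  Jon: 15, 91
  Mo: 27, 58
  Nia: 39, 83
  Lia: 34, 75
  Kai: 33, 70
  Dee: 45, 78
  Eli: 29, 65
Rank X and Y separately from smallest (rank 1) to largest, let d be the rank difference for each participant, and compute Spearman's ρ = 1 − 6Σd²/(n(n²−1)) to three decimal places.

Ranks of variable 1: 6, 1, 2, 7, 5, 4, 8, 3
Ranks of variable 2: 1, 8, 2, 7, 5, 4, 6, 3
d = r₁ − r₂: 5, -7, 0, 0, 0, 0, 2, 0
d²: 25, 49, 0, 0, 0, 0, 4, 0; Σd² = 78
ρ = 1 − 6·78/(8·63) = 1 − 468/504 = 0.071

0.071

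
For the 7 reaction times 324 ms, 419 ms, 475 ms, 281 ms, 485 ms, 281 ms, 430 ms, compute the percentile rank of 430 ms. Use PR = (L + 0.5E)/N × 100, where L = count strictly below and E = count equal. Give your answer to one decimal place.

64.3

N = 7.
Strictly below 430: 4. Equal to 430: 1.
PR = (4 + 0.5·1)/7 × 100 = 64.3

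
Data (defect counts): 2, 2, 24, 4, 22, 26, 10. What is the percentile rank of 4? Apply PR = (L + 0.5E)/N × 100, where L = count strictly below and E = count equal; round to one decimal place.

35.7

N = 7.
Strictly below 4: 2. Equal to 4: 1.
PR = (2 + 0.5·1)/7 × 100 = 35.7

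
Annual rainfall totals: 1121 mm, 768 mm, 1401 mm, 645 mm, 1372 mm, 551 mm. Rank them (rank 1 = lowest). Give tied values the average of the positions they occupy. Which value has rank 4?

1121

Sorted (ascending): 551, 645, 768, 1121, 1372, 1401
No ties — each value takes its position as its rank.
Rank 4 → value 1121.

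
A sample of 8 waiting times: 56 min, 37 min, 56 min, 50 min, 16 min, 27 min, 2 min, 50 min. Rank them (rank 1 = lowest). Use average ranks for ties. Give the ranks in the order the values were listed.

Sorted (ascending): 2, 16, 27, 37, 50, 50, 56, 56
The 2 values of 50 occupy positions 5–6 → average rank (5+6)/2 = 5.5.
The 2 values of 56 occupy positions 7–8 → average rank (7+8)/2 = 7.5.

7.5, 4, 7.5, 5.5, 2, 3, 1, 5.5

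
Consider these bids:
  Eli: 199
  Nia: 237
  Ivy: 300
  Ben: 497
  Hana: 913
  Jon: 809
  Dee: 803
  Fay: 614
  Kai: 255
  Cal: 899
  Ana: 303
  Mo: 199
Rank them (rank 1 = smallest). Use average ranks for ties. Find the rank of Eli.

Sorted (ascending): 199, 199, 237, 255, 300, 303, 497, 614, 803, 809, 899, 913
The 2 values of 199 occupy positions 1–2 → average rank (1+2)/2 = 1.5.
Eli has value 199 → rank 1.5.

1.5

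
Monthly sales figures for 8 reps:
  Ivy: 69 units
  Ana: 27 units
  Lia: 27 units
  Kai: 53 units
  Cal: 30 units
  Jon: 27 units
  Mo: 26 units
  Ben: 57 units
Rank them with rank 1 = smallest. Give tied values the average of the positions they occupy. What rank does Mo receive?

1

Sorted (ascending): 26, 27, 27, 27, 30, 53, 57, 69
The 3 values of 27 occupy positions 2–4 → average rank 3.
Mo has value 26 units → rank 1.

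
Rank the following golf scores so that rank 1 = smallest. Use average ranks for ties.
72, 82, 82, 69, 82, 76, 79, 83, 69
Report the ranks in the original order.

3, 7, 7, 1.5, 7, 4, 5, 9, 1.5

Sorted (ascending): 69, 69, 72, 76, 79, 82, 82, 82, 83
The 2 values of 69 occupy positions 1–2 → average rank (1+2)/2 = 1.5.
The 3 values of 82 occupy positions 6–8 → average rank 7.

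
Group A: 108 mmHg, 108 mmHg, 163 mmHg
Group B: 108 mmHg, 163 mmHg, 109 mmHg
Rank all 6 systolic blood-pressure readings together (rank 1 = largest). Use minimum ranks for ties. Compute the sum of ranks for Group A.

Sorted (descending): 163, 163, 109, 108, 108, 108
The 2 values of 163 occupy positions 1–2 → each gets rank 1.
The 3 values of 108 occupy positions 4–6 → each gets rank 4.
Group A values → pooled ranks: 108→4, 108→4, 163→1
Rank sum = 4 + 4 + 1 = 9

9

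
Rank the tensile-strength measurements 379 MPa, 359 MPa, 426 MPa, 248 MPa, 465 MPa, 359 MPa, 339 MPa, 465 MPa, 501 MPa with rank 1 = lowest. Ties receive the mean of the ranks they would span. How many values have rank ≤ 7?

Sorted (ascending): 248, 339, 359, 359, 379, 426, 465, 465, 501
The 2 values of 359 occupy positions 3–4 → average rank (3+4)/2 = 3.5.
The 2 values of 465 occupy positions 7–8 → average rank (7+8)/2 = 7.5.
Ranks ≤ 7: {1, 2, 3.5, 3.5, 5, 6} → 6 values.

6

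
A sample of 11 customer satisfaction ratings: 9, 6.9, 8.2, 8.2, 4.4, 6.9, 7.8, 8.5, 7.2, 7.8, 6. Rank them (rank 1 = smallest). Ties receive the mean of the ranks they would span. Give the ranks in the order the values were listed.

11, 3.5, 8.5, 8.5, 1, 3.5, 6.5, 10, 5, 6.5, 2

Sorted (ascending): 4.4, 6, 6.9, 6.9, 7.2, 7.8, 7.8, 8.2, 8.2, 8.5, 9
The 2 values of 6.9 occupy positions 3–4 → average rank (3+4)/2 = 3.5.
The 2 values of 7.8 occupy positions 6–7 → average rank (6+7)/2 = 6.5.
The 2 values of 8.2 occupy positions 8–9 → average rank (8+9)/2 = 8.5.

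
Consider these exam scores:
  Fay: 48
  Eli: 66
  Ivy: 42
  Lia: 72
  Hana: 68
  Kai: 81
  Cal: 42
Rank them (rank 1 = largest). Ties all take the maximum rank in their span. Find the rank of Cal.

7

Sorted (descending): 81, 72, 68, 66, 48, 42, 42
The 2 values of 42 occupy positions 6–7 → each gets rank 7.
Cal has value 42 → rank 7.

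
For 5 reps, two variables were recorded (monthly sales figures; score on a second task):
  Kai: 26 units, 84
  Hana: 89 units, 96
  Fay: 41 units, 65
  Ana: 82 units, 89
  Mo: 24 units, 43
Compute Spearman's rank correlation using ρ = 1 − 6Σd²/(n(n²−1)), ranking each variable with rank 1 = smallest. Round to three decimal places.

0.900

Ranks of variable 1: 2, 5, 3, 4, 1
Ranks of variable 2: 3, 5, 2, 4, 1
d = r₁ − r₂: -1, 0, 1, 0, 0
d²: 1, 0, 1, 0, 0; Σd² = 2
ρ = 1 − 6·2/(5·24) = 1 − 12/120 = 0.900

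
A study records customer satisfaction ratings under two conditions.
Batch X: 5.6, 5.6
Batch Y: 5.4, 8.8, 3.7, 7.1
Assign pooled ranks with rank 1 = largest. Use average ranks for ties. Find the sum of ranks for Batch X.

7

Sorted (descending): 8.8, 7.1, 5.6, 5.6, 5.4, 3.7
The 2 values of 5.6 occupy positions 3–4 → average rank (3+4)/2 = 3.5.
Batch X values → pooled ranks: 5.6→3.5, 5.6→3.5
Rank sum = 3.5 + 3.5 = 7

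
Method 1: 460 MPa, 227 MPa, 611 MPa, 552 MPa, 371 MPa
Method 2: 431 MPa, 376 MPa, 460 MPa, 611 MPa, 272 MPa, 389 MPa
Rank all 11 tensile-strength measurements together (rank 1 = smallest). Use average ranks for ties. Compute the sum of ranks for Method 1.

31

Sorted (ascending): 227, 272, 371, 376, 389, 431, 460, 460, 552, 611, 611
The 2 values of 460 occupy positions 7–8 → average rank (7+8)/2 = 7.5.
The 2 values of 611 occupy positions 10–11 → average rank (10+11)/2 = 10.5.
Method 1 values → pooled ranks: 460→7.5, 227→1, 611→10.5, 552→9, 371→3
Rank sum = 7.5 + 1 + 10.5 + 9 + 3 = 31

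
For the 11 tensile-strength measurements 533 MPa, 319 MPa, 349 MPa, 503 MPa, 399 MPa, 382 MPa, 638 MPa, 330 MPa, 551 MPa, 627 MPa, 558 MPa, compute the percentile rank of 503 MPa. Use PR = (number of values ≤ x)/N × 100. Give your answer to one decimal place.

N = 11.
Strictly below 503: 5. Equal to 503: 1.
PR = 6/11 × 100 = 54.5

54.5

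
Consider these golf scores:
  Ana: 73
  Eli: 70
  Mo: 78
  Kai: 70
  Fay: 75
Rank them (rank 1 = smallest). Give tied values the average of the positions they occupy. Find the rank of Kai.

Sorted (ascending): 70, 70, 73, 75, 78
The 2 values of 70 occupy positions 1–2 → average rank (1+2)/2 = 1.5.
Kai has value 70 → rank 1.5.

1.5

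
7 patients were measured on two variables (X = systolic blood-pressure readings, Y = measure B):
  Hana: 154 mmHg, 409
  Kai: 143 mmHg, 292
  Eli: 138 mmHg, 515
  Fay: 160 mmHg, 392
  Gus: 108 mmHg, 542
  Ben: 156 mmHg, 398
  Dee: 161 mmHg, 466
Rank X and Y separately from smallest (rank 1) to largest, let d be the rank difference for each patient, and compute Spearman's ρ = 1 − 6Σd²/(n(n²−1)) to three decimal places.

Ranks of variable 1: 4, 3, 2, 6, 1, 5, 7
Ranks of variable 2: 4, 1, 6, 2, 7, 3, 5
d = r₁ − r₂: 0, 2, -4, 4, -6, 2, 2
d²: 0, 4, 16, 16, 36, 4, 4; Σd² = 80
ρ = 1 − 6·80/(7·48) = 1 − 480/336 = -0.429

-0.429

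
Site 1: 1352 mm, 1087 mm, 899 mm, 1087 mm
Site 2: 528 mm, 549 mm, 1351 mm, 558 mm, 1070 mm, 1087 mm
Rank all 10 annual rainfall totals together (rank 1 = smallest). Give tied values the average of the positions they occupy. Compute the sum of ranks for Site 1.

28

Sorted (ascending): 528, 549, 558, 899, 1070, 1087, 1087, 1087, 1351, 1352
The 3 values of 1087 occupy positions 6–8 → average rank 7.
Site 1 values → pooled ranks: 1352→10, 1087→7, 899→4, 1087→7
Rank sum = 10 + 7 + 4 + 7 = 28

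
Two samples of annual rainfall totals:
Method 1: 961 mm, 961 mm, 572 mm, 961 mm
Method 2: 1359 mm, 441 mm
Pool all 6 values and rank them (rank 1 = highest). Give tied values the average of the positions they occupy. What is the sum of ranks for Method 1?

Sorted (descending): 1359, 961, 961, 961, 572, 441
The 3 values of 961 occupy positions 2–4 → average rank 3.
Method 1 values → pooled ranks: 961→3, 961→3, 572→5, 961→3
Rank sum = 3 + 3 + 5 + 3 = 14

14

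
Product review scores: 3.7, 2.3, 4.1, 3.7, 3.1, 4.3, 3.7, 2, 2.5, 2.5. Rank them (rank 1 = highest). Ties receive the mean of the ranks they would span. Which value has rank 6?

3.1

Sorted (descending): 4.3, 4.1, 3.7, 3.7, 3.7, 3.1, 2.5, 2.5, 2.3, 2
The 3 values of 3.7 occupy positions 3–5 → average rank 4.
The 2 values of 2.5 occupy positions 7–8 → average rank (7+8)/2 = 7.5.
Rank 6 → value 3.1.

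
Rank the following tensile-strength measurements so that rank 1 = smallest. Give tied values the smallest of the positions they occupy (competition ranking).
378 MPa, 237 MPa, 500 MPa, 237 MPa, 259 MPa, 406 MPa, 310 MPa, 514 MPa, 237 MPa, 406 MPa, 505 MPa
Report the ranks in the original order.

Sorted (ascending): 237, 237, 237, 259, 310, 378, 406, 406, 500, 505, 514
The 3 values of 237 occupy positions 1–3 → each gets rank 1.
The 2 values of 406 occupy positions 7–8 → each gets rank 7.

6, 1, 9, 1, 4, 7, 5, 11, 1, 7, 10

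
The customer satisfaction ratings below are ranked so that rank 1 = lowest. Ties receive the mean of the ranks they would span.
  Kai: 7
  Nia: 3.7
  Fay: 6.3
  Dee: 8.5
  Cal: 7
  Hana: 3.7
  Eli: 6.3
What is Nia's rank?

1.5

Sorted (ascending): 3.7, 3.7, 6.3, 6.3, 7, 7, 8.5
The 2 values of 3.7 occupy positions 1–2 → average rank (1+2)/2 = 1.5.
The 2 values of 6.3 occupy positions 3–4 → average rank (3+4)/2 = 3.5.
The 2 values of 7 occupy positions 5–6 → average rank (5+6)/2 = 5.5.
Nia has value 3.7 → rank 1.5.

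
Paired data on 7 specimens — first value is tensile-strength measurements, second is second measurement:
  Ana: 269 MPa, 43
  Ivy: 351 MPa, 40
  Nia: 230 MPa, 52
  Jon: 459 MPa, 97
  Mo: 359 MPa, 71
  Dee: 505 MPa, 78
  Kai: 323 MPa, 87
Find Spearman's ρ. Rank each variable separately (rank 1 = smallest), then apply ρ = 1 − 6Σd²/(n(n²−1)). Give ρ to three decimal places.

Ranks of variable 1: 2, 4, 1, 6, 5, 7, 3
Ranks of variable 2: 2, 1, 3, 7, 4, 5, 6
d = r₁ − r₂: 0, 3, -2, -1, 1, 2, -3
d²: 0, 9, 4, 1, 1, 4, 9; Σd² = 28
ρ = 1 − 6·28/(7·48) = 1 − 168/336 = 0.500

0.500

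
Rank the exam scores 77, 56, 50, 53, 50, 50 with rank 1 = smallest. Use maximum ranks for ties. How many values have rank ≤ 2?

Sorted (ascending): 50, 50, 50, 53, 56, 77
The 3 values of 50 occupy positions 1–3 → each gets rank 3.
Ranks ≤ 2: {} → 0 values.

0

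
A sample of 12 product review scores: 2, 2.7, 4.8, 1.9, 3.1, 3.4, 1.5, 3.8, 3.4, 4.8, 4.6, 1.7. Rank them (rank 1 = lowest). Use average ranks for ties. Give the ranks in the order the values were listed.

Sorted (ascending): 1.5, 1.7, 1.9, 2, 2.7, 3.1, 3.4, 3.4, 3.8, 4.6, 4.8, 4.8
The 2 values of 3.4 occupy positions 7–8 → average rank (7+8)/2 = 7.5.
The 2 values of 4.8 occupy positions 11–12 → average rank (11+12)/2 = 11.5.

4, 5, 11.5, 3, 6, 7.5, 1, 9, 7.5, 11.5, 10, 2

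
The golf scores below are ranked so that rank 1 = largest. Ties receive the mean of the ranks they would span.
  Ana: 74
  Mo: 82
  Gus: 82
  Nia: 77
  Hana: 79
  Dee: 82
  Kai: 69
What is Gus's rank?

2

Sorted (descending): 82, 82, 82, 79, 77, 74, 69
The 3 values of 82 occupy positions 1–3 → average rank 2.
Gus has value 82 → rank 2.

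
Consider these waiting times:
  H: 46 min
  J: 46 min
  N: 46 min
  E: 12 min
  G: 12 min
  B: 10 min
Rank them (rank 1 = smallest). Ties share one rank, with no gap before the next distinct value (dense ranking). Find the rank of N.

3

Sorted (ascending): 10, 12, 12, 46, 46, 46
The 2 values of 12 share dense rank 2.
The 3 values of 46 share dense rank 3.
Remaining distinct values take the next consecutive integers.
N has value 46 min → rank 3.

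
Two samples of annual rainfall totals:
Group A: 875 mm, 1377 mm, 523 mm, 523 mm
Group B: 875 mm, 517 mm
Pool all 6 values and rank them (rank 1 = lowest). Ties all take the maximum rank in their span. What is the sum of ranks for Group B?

6

Sorted (ascending): 517, 523, 523, 875, 875, 1377
The 2 values of 523 occupy positions 2–3 → each gets rank 3.
The 2 values of 875 occupy positions 4–5 → each gets rank 5.
Group B values → pooled ranks: 875→5, 517→1
Rank sum = 5 + 1 = 6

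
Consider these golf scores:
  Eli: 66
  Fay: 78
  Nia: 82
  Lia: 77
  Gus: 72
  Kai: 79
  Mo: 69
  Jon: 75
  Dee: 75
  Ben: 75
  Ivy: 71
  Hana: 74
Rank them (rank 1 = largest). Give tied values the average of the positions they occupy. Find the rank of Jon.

Sorted (descending): 82, 79, 78, 77, 75, 75, 75, 74, 72, 71, 69, 66
The 3 values of 75 occupy positions 5–7 → average rank 6.
Jon has value 75 → rank 6.

6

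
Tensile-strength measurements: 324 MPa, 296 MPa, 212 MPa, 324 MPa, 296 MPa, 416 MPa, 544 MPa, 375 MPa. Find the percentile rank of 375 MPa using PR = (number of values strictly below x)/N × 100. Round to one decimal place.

62.5

N = 8.
Strictly below 375: 5. Equal to 375: 1.
PR = 5/8 × 100 = 62.5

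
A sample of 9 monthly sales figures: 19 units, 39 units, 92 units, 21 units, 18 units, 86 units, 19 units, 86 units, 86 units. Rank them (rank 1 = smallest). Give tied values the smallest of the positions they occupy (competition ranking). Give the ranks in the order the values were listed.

2, 5, 9, 4, 1, 6, 2, 6, 6

Sorted (ascending): 18, 19, 19, 21, 39, 86, 86, 86, 92
The 2 values of 19 occupy positions 2–3 → each gets rank 2.
The 3 values of 86 occupy positions 6–8 → each gets rank 6.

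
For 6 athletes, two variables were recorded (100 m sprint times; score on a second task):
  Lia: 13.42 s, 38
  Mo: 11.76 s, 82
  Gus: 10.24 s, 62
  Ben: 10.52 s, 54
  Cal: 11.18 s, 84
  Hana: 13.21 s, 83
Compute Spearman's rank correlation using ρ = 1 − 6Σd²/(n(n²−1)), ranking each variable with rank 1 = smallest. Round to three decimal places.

Ranks of variable 1: 6, 4, 1, 2, 3, 5
Ranks of variable 2: 1, 4, 3, 2, 6, 5
d = r₁ − r₂: 5, 0, -2, 0, -3, 0
d²: 25, 0, 4, 0, 9, 0; Σd² = 38
ρ = 1 − 6·38/(6·35) = 1 − 228/210 = -0.086

-0.086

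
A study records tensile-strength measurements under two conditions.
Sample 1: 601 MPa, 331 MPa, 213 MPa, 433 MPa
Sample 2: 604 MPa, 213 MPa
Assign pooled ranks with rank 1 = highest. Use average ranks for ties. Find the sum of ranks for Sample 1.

Sorted (descending): 604, 601, 433, 331, 213, 213
The 2 values of 213 occupy positions 5–6 → average rank (5+6)/2 = 5.5.
Sample 1 values → pooled ranks: 601→2, 331→4, 213→5.5, 433→3
Rank sum = 2 + 4 + 5.5 + 3 = 14.5

14.5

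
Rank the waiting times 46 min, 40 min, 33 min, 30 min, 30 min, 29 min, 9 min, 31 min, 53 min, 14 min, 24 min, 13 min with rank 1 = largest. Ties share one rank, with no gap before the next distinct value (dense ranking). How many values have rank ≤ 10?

11

Sorted (descending): 53, 46, 40, 33, 31, 30, 30, 29, 24, 14, 13, 9
The 2 values of 30 share dense rank 6.
Remaining distinct values take the next consecutive integers.
Ranks ≤ 10: {1, 2, 3, 4, 5, 6, 6, 7, 8, 9, 10} → 11 values.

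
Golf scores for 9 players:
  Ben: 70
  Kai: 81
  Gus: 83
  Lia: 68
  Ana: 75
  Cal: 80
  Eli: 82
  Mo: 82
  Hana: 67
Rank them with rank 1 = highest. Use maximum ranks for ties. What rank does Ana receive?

6

Sorted (descending): 83, 82, 82, 81, 80, 75, 70, 68, 67
The 2 values of 82 occupy positions 2–3 → each gets rank 3.
Ana has value 75 → rank 6.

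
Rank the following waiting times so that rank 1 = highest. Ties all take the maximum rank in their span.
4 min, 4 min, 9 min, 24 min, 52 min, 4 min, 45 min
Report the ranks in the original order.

Sorted (descending): 52, 45, 24, 9, 4, 4, 4
The 3 values of 4 occupy positions 5–7 → each gets rank 7.

7, 7, 4, 3, 1, 7, 2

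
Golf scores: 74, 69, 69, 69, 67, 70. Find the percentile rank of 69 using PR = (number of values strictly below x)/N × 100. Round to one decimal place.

16.7

N = 6.
Strictly below 69: 1. Equal to 69: 3.
PR = 1/6 × 100 = 16.7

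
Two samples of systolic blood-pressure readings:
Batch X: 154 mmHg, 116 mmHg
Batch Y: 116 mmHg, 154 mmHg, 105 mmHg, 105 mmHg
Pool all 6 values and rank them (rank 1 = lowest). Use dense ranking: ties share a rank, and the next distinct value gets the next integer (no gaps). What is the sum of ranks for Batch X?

5

Sorted (ascending): 105, 105, 116, 116, 154, 154
The 2 values of 105 share dense rank 1.
The 2 values of 116 share dense rank 2.
The 2 values of 154 share dense rank 3.
Batch X values → pooled ranks: 154→3, 116→2
Rank sum = 3 + 2 = 5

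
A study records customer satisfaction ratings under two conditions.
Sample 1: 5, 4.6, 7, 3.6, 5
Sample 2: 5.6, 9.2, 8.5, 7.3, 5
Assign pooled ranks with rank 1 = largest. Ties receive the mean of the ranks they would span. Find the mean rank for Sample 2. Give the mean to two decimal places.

Sorted (descending): 9.2, 8.5, 7.3, 7, 5.6, 5, 5, 5, 4.6, 3.6
The 3 values of 5 occupy positions 6–8 → average rank 7.
Sample 2 values → pooled ranks: 5.6→5, 9.2→1, 8.5→2, 7.3→3, 5→7
Mean rank = (5 + 1 + 2 + 3 + 7) / 5 = 3.60

3.60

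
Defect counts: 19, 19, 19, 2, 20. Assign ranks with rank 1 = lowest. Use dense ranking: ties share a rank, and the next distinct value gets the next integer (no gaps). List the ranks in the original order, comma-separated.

Sorted (ascending): 2, 19, 19, 19, 20
The 3 values of 19 share dense rank 2.
Remaining distinct values take the next consecutive integers.

2, 2, 2, 1, 3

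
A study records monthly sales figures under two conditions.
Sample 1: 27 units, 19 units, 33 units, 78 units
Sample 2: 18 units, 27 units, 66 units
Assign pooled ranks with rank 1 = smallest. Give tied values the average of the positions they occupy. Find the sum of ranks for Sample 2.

Sorted (ascending): 18, 19, 27, 27, 33, 66, 78
The 2 values of 27 occupy positions 3–4 → average rank (3+4)/2 = 3.5.
Sample 2 values → pooled ranks: 18→1, 27→3.5, 66→6
Rank sum = 1 + 3.5 + 6 = 10.5

10.5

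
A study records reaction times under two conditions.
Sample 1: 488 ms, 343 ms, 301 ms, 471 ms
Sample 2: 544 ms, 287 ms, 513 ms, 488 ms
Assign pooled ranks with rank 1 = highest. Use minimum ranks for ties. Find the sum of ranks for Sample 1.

21

Sorted (descending): 544, 513, 488, 488, 471, 343, 301, 287
The 2 values of 488 occupy positions 3–4 → each gets rank 3.
Sample 1 values → pooled ranks: 488→3, 343→6, 301→7, 471→5
Rank sum = 3 + 6 + 7 + 5 = 21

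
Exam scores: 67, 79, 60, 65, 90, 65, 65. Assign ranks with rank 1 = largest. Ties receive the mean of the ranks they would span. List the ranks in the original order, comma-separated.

Sorted (descending): 90, 79, 67, 65, 65, 65, 60
The 3 values of 65 occupy positions 4–6 → average rank 5.

3, 2, 7, 5, 1, 5, 5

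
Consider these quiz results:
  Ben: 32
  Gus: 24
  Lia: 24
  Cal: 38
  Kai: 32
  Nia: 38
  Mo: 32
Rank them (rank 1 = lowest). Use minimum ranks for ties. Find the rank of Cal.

6

Sorted (ascending): 24, 24, 32, 32, 32, 38, 38
The 2 values of 24 occupy positions 1–2 → each gets rank 1.
The 3 values of 32 occupy positions 3–5 → each gets rank 3.
The 2 values of 38 occupy positions 6–7 → each gets rank 6.
Cal has value 38 → rank 6.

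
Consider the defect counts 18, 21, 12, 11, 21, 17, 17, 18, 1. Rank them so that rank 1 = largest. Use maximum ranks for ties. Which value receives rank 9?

1

Sorted (descending): 21, 21, 18, 18, 17, 17, 12, 11, 1
The 2 values of 21 occupy positions 1–2 → each gets rank 2.
The 2 values of 18 occupy positions 3–4 → each gets rank 4.
The 2 values of 17 occupy positions 5–6 → each gets rank 6.
Rank 9 → value 1.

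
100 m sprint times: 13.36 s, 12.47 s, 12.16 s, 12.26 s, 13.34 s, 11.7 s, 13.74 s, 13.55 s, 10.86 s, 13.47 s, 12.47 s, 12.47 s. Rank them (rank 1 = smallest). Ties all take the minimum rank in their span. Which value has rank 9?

13.36

Sorted (ascending): 10.86, 11.7, 12.16, 12.26, 12.47, 12.47, 12.47, 13.34, 13.36, 13.47, 13.55, 13.74
The 3 values of 12.47 occupy positions 5–7 → each gets rank 5.
Rank 9 → value 13.36.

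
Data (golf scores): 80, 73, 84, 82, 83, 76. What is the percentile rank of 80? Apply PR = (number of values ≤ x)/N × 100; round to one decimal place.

50.0

N = 6.
Strictly below 80: 2. Equal to 80: 1.
PR = 3/6 × 100 = 50.0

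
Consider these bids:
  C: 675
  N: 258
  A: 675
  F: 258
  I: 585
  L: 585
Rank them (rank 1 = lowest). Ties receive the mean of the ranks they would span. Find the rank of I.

Sorted (ascending): 258, 258, 585, 585, 675, 675
The 2 values of 258 occupy positions 1–2 → average rank (1+2)/2 = 1.5.
The 2 values of 585 occupy positions 3–4 → average rank (3+4)/2 = 3.5.
The 2 values of 675 occupy positions 5–6 → average rank (5+6)/2 = 5.5.
I has value 585 → rank 3.5.

3.5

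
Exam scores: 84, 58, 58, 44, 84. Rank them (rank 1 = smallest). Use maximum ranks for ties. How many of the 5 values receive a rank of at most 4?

Sorted (ascending): 44, 58, 58, 84, 84
The 2 values of 58 occupy positions 2–3 → each gets rank 3.
The 2 values of 84 occupy positions 4–5 → each gets rank 5.
Ranks ≤ 4: {1, 3, 3} → 3 values.

3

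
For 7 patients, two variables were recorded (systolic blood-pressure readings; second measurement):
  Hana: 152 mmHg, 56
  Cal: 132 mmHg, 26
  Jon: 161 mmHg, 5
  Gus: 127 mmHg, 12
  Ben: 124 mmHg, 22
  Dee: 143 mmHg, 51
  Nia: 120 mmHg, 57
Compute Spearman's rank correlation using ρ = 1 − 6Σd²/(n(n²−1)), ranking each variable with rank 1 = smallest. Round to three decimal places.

-0.321

Ranks of variable 1: 6, 4, 7, 3, 2, 5, 1
Ranks of variable 2: 6, 4, 1, 2, 3, 5, 7
d = r₁ − r₂: 0, 0, 6, 1, -1, 0, -6
d²: 0, 0, 36, 1, 1, 0, 36; Σd² = 74
ρ = 1 − 6·74/(7·48) = 1 − 444/336 = -0.321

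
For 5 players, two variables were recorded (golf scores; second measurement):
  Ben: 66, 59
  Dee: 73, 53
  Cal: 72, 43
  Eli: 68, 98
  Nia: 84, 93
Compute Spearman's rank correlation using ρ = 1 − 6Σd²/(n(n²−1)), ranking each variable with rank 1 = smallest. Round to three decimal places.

Ranks of variable 1: 1, 4, 3, 2, 5
Ranks of variable 2: 3, 2, 1, 5, 4
d = r₁ − r₂: -2, 2, 2, -3, 1
d²: 4, 4, 4, 9, 1; Σd² = 22
ρ = 1 − 6·22/(5·24) = 1 − 132/120 = -0.100

-0.100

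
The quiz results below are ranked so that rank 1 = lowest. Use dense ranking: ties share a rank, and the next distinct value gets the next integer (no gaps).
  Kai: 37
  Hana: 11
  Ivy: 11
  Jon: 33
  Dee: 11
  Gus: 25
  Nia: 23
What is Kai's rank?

Sorted (ascending): 11, 11, 11, 23, 25, 33, 37
The 3 values of 11 share dense rank 1.
Remaining distinct values take the next consecutive integers.
Kai has value 37 → rank 5.

5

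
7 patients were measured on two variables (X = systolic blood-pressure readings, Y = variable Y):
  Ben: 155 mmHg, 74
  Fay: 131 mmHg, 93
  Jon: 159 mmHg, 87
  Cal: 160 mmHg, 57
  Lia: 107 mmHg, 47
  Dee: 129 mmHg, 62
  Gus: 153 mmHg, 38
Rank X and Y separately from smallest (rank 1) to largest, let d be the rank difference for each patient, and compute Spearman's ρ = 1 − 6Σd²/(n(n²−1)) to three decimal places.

0.179

Ranks of variable 1: 5, 3, 6, 7, 1, 2, 4
Ranks of variable 2: 5, 7, 6, 3, 2, 4, 1
d = r₁ − r₂: 0, -4, 0, 4, -1, -2, 3
d²: 0, 16, 0, 16, 1, 4, 9; Σd² = 46
ρ = 1 − 6·46/(7·48) = 1 − 276/336 = 0.179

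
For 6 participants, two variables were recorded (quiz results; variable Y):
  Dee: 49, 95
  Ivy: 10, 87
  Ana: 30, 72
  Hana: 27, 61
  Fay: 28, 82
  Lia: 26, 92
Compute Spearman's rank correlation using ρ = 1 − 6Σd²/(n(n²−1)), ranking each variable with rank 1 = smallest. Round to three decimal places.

0.086

Ranks of variable 1: 6, 1, 5, 3, 4, 2
Ranks of variable 2: 6, 4, 2, 1, 3, 5
d = r₁ − r₂: 0, -3, 3, 2, 1, -3
d²: 0, 9, 9, 4, 1, 9; Σd² = 32
ρ = 1 − 6·32/(6·35) = 1 − 192/210 = 0.086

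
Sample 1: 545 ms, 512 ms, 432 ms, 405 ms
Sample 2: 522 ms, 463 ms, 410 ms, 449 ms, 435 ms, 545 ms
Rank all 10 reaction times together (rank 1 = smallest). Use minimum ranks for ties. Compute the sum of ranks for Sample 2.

Sorted (ascending): 405, 410, 432, 435, 449, 463, 512, 522, 545, 545
The 2 values of 545 occupy positions 9–10 → each gets rank 9.
Sample 2 values → pooled ranks: 522→8, 463→6, 410→2, 449→5, 435→4, 545→9
Rank sum = 8 + 6 + 2 + 5 + 4 + 9 = 34

34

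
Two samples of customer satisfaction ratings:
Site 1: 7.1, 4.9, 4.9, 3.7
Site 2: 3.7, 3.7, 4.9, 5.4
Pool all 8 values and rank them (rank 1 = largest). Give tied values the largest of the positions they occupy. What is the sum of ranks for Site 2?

23

Sorted (descending): 7.1, 5.4, 4.9, 4.9, 4.9, 3.7, 3.7, 3.7
The 3 values of 4.9 occupy positions 3–5 → each gets rank 5.
The 3 values of 3.7 occupy positions 6–8 → each gets rank 8.
Site 2 values → pooled ranks: 3.7→8, 3.7→8, 4.9→5, 5.4→2
Rank sum = 8 + 8 + 5 + 2 = 23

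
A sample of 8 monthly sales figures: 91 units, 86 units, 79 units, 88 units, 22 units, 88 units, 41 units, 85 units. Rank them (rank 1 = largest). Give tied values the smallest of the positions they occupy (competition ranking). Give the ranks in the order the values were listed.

1, 4, 6, 2, 8, 2, 7, 5

Sorted (descending): 91, 88, 88, 86, 85, 79, 41, 22
The 2 values of 88 occupy positions 2–3 → each gets rank 2.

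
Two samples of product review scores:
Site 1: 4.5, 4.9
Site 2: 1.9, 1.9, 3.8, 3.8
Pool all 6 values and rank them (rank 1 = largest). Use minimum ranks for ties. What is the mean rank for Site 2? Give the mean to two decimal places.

Sorted (descending): 4.9, 4.5, 3.8, 3.8, 1.9, 1.9
The 2 values of 3.8 occupy positions 3–4 → each gets rank 3.
The 2 values of 1.9 occupy positions 5–6 → each gets rank 5.
Site 2 values → pooled ranks: 1.9→5, 1.9→5, 3.8→3, 3.8→3
Mean rank = (5 + 5 + 3 + 3) / 4 = 4.00

4.00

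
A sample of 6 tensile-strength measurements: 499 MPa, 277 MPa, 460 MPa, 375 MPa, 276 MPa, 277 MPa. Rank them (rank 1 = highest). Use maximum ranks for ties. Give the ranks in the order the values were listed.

Sorted (descending): 499, 460, 375, 277, 277, 276
The 2 values of 277 occupy positions 4–5 → each gets rank 5.

1, 5, 2, 3, 6, 5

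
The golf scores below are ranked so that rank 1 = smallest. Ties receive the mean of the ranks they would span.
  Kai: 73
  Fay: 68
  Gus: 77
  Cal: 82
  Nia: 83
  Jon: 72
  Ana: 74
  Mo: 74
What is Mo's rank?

4.5

Sorted (ascending): 68, 72, 73, 74, 74, 77, 82, 83
The 2 values of 74 occupy positions 4–5 → average rank (4+5)/2 = 4.5.
Mo has value 74 → rank 4.5.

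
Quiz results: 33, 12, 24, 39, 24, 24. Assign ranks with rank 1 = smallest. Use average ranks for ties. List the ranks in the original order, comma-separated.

5, 1, 3, 6, 3, 3

Sorted (ascending): 12, 24, 24, 24, 33, 39
The 3 values of 24 occupy positions 2–4 → average rank 3.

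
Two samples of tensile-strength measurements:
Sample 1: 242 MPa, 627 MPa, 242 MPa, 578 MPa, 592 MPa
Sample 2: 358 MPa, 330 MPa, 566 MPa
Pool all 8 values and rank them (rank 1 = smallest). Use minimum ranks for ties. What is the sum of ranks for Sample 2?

Sorted (ascending): 242, 242, 330, 358, 566, 578, 592, 627
The 2 values of 242 occupy positions 1–2 → each gets rank 1.
Sample 2 values → pooled ranks: 358→4, 330→3, 566→5
Rank sum = 4 + 3 + 5 = 12

12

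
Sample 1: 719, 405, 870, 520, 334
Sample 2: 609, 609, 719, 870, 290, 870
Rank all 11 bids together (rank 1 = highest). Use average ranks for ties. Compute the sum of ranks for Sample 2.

Sorted (descending): 870, 870, 870, 719, 719, 609, 609, 520, 405, 334, 290
The 3 values of 870 occupy positions 1–3 → average rank 2.
The 2 values of 719 occupy positions 4–5 → average rank (4+5)/2 = 4.5.
The 2 values of 609 occupy positions 6–7 → average rank (6+7)/2 = 6.5.
Sample 2 values → pooled ranks: 609→6.5, 609→6.5, 719→4.5, 870→2, 290→11, 870→2
Rank sum = 6.5 + 6.5 + 4.5 + 2 + 11 + 2 = 32.5

32.5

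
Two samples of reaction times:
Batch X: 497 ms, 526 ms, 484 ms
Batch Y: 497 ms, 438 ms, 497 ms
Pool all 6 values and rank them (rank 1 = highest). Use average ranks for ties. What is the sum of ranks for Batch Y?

12

Sorted (descending): 526, 497, 497, 497, 484, 438
The 3 values of 497 occupy positions 2–4 → average rank 3.
Batch Y values → pooled ranks: 497→3, 438→6, 497→3
Rank sum = 3 + 6 + 3 = 12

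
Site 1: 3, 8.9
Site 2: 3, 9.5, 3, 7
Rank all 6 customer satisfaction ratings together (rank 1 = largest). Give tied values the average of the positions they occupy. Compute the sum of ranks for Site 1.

Sorted (descending): 9.5, 8.9, 7, 3, 3, 3
The 3 values of 3 occupy positions 4–6 → average rank 5.
Site 1 values → pooled ranks: 3→5, 8.9→2
Rank sum = 5 + 2 = 7

7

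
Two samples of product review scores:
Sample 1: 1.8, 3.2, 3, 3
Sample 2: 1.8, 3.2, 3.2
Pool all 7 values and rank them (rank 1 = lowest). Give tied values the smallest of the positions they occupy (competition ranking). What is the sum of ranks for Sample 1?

12

Sorted (ascending): 1.8, 1.8, 3, 3, 3.2, 3.2, 3.2
The 2 values of 1.8 occupy positions 1–2 → each gets rank 1.
The 2 values of 3 occupy positions 3–4 → each gets rank 3.
The 3 values of 3.2 occupy positions 5–7 → each gets rank 5.
Sample 1 values → pooled ranks: 1.8→1, 3.2→5, 3→3, 3→3
Rank sum = 1 + 5 + 3 + 3 = 12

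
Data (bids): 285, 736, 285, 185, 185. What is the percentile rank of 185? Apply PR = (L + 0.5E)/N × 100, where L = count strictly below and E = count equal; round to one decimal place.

20.0

N = 5.
Strictly below 185: 0. Equal to 185: 2.
PR = (0 + 0.5·2)/5 × 100 = 20.0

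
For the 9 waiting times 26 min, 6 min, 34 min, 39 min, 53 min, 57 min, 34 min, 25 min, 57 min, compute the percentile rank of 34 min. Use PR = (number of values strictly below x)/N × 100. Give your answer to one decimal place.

N = 9.
Strictly below 34: 3. Equal to 34: 2.
PR = 3/9 × 100 = 33.3

33.3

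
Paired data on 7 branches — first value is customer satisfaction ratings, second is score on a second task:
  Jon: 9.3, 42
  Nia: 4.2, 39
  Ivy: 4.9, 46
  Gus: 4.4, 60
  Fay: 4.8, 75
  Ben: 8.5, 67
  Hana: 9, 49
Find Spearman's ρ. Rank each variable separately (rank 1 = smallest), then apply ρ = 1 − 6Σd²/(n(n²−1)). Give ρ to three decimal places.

0.000

Ranks of variable 1: 7, 1, 4, 2, 3, 5, 6
Ranks of variable 2: 2, 1, 3, 5, 7, 6, 4
d = r₁ − r₂: 5, 0, 1, -3, -4, -1, 2
d²: 25, 0, 1, 9, 16, 1, 4; Σd² = 56
ρ = 1 − 6·56/(7·48) = 1 − 336/336 = 0.000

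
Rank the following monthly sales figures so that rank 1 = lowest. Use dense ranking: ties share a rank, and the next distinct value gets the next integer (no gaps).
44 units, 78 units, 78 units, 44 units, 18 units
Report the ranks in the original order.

2, 3, 3, 2, 1

Sorted (ascending): 18, 44, 44, 78, 78
The 2 values of 44 share dense rank 2.
The 2 values of 78 share dense rank 3.
Remaining distinct values take the next consecutive integers.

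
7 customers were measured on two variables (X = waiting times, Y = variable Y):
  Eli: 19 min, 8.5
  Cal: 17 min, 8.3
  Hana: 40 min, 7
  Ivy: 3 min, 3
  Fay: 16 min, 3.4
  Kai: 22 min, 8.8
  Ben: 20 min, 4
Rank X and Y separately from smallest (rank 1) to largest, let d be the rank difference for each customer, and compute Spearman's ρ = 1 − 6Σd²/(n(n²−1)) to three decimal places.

0.607

Ranks of variable 1: 4, 3, 7, 1, 2, 6, 5
Ranks of variable 2: 6, 5, 4, 1, 2, 7, 3
d = r₁ − r₂: -2, -2, 3, 0, 0, -1, 2
d²: 4, 4, 9, 0, 0, 1, 4; Σd² = 22
ρ = 1 − 6·22/(7·48) = 1 − 132/336 = 0.607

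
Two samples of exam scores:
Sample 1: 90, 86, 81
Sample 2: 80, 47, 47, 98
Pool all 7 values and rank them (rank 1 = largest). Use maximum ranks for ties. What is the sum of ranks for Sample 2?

20

Sorted (descending): 98, 90, 86, 81, 80, 47, 47
The 2 values of 47 occupy positions 6–7 → each gets rank 7.
Sample 2 values → pooled ranks: 80→5, 47→7, 47→7, 98→1
Rank sum = 5 + 7 + 7 + 1 = 20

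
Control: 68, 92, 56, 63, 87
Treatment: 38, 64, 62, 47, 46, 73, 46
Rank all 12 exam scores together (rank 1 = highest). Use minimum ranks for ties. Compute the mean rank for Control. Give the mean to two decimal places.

4.20

Sorted (descending): 92, 87, 73, 68, 64, 63, 62, 56, 47, 46, 46, 38
The 2 values of 46 occupy positions 10–11 → each gets rank 10.
Control values → pooled ranks: 68→4, 92→1, 56→8, 63→6, 87→2
Mean rank = (4 + 1 + 8 + 6 + 2) / 5 = 4.20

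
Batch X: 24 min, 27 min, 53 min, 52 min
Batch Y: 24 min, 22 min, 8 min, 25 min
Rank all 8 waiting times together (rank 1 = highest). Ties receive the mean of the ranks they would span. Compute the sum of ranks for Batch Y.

24.5

Sorted (descending): 53, 52, 27, 25, 24, 24, 22, 8
The 2 values of 24 occupy positions 5–6 → average rank (5+6)/2 = 5.5.
Batch Y values → pooled ranks: 24→5.5, 22→7, 8→8, 25→4
Rank sum = 5.5 + 7 + 8 + 4 = 24.5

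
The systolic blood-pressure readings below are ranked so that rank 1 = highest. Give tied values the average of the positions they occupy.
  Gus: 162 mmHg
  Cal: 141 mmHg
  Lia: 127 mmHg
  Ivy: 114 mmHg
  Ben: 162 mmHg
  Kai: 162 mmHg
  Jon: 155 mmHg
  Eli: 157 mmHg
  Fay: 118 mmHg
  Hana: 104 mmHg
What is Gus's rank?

Sorted (descending): 162, 162, 162, 157, 155, 141, 127, 118, 114, 104
The 3 values of 162 occupy positions 1–3 → average rank 2.
Gus has value 162 mmHg → rank 2.

2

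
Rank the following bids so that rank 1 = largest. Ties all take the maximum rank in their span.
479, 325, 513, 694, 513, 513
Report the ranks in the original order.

5, 6, 4, 1, 4, 4

Sorted (descending): 694, 513, 513, 513, 479, 325
The 3 values of 513 occupy positions 2–4 → each gets rank 4.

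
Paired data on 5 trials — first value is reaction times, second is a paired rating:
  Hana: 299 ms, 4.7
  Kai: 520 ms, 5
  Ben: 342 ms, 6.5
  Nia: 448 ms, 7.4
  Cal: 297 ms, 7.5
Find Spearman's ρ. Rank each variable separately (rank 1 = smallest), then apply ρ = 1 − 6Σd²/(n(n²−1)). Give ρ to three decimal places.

-0.300

Ranks of variable 1: 2, 5, 3, 4, 1
Ranks of variable 2: 1, 2, 3, 4, 5
d = r₁ − r₂: 1, 3, 0, 0, -4
d²: 1, 9, 0, 0, 16; Σd² = 26
ρ = 1 − 6·26/(5·24) = 1 − 156/120 = -0.300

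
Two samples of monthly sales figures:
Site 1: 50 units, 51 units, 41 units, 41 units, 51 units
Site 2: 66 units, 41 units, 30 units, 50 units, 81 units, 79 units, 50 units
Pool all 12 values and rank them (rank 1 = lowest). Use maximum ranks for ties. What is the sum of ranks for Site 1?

33

Sorted (ascending): 30, 41, 41, 41, 50, 50, 50, 51, 51, 66, 79, 81
The 3 values of 41 occupy positions 2–4 → each gets rank 4.
The 3 values of 50 occupy positions 5–7 → each gets rank 7.
The 2 values of 51 occupy positions 8–9 → each gets rank 9.
Site 1 values → pooled ranks: 50→7, 51→9, 41→4, 41→4, 51→9
Rank sum = 7 + 9 + 4 + 4 + 9 = 33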